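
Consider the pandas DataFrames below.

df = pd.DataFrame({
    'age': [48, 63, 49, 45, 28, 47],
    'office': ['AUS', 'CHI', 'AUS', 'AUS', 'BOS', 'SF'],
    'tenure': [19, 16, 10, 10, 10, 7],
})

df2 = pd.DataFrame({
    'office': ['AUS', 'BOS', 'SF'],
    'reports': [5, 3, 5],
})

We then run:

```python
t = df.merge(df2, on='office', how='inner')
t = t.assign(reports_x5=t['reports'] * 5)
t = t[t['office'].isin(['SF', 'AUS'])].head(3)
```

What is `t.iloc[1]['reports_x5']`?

25

merge on 'office' (how='inner') → 5 rows:
   age office  tenure  reports
0   48    AUS      19        5
1   49    AUS      10        5
2   45    AUS      10        5
3   28    BOS      10        3
4   47     SF       7        5
add column reports_x5 = t['reports'] * 5:
   age office  tenure  reports  reports_x5
0   48    AUS      19        5          25
1   49    AUS      10        5          25
2   45    AUS      10        5          25
3   28    BOS      10        3          15
4   47     SF       7        5          25
filter rows where office in ['SF', 'AUS']:
   age office  tenure  reports  reports_x5
0   48    AUS      19        5          25
1   49    AUS      10        5          25
2   45    AUS      10        5          25
4   47     SF       7        5          25
take first 3 rows:
   age office  tenure  reports  reports_x5
0   48    AUS      19        5          25
1   49    AUS      10        5          25
2   45    AUS      10        5          25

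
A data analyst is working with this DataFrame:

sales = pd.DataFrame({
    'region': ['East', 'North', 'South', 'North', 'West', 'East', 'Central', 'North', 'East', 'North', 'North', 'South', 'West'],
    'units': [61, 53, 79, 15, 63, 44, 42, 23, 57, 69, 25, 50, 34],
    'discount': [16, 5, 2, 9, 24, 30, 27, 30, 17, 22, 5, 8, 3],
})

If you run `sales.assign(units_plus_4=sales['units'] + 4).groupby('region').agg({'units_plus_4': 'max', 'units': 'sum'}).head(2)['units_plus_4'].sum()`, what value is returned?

add column units_plus_4 = sales['units'] + 4:
     region  units  discount  units_plus_4
0      East     61        16            65
1     North     53         5            57
2     South     79         2            83
3     North     15         9            19
4      West     63        24            67
5      East     44        30            48
6   Central     42        27            46
7     North     23        30            27
8      East     57        17            61
9     North     69        22            73
10    North     25         5            29
11    South     50         8            54
12     West     34         3            38
group by region: max(units_plus_4), sum(units):
         units_plus_4  units
region                      
Central            46     42
East               65    162
North              73    185
South              83    129
West               67     97
take first 2 rows:
         units_plus_4  units
region                      
Central            46     42
East               65    162
Taking the sum of column 'units_plus_4' gives 111.

111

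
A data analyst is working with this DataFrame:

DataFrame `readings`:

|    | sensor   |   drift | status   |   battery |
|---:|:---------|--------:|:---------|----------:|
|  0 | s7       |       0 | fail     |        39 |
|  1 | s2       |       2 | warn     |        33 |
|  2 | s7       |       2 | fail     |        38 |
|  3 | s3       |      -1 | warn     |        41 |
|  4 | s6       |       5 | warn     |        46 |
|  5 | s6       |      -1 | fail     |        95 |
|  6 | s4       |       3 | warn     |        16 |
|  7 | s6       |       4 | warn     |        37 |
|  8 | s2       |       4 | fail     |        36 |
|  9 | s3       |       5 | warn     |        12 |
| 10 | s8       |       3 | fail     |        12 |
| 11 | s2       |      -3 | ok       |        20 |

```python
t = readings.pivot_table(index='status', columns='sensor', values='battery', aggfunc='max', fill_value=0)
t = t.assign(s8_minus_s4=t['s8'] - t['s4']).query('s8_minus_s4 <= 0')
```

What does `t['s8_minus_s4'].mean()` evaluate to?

-8.0

pivot: rows=status, cols=sensor, max(battery):
sensor  s2  s3  s4  s6  s7  s8
status                        
fail    36   0   0  95  39  12
ok      20   0   0   0   0   0
warn    33  41  16  46   0   0
add column s8_minus_s4 = t['s8'] - t['s4']:
sensor  s2  s3  s4  s6  s7  s8  s8_minus_s4
status                                     
fail    36   0   0  95  39  12           12
ok      20   0   0   0   0   0            0
warn    33  41  16  46   0   0          -16
filter rows where s8_minus_s4 <= 0:
sensor  s2  s3  s4  s6  s7  s8  s8_minus_s4
status                                     
ok      20   0   0   0   0   0            0
warn    33  41  16  46   0   0          -16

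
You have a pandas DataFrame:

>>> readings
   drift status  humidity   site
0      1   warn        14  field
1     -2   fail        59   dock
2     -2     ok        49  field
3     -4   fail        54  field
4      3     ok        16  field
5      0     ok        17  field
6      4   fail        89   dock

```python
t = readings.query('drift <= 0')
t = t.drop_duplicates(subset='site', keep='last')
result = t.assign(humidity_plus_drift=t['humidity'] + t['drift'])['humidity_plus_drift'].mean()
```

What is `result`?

37.0

filter rows where drift <= 0:
   drift status  humidity   site
1     -2   fail        59   dock
2     -2     ok        49  field
3     -4   fail        54  field
5      0     ok        17  field
drop duplicate site (keep=last):
   drift status  humidity   site
1     -2   fail        59   dock
5      0     ok        17  field
add column humidity_plus_drift = t['humidity'] + t['drift']:
   drift status  humidity   site  humidity_plus_drift
1     -2   fail        59   dock                   57
5      0     ok        17  field                   17
The mean of column 'humidity_plus_drift' is 37.0.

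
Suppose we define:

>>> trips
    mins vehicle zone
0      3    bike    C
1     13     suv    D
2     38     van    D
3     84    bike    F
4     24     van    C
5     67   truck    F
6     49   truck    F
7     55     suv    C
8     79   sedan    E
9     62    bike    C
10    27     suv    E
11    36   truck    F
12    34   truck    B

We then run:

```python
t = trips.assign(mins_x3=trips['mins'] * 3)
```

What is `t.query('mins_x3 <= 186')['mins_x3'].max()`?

186

add column mins_x3 = trips['mins'] * 3:
    mins vehicle zone  mins_x3
0      3    bike    C        9
1     13     suv    D       39
2     38     van    D      114
3     84    bike    F      252
4     24     van    C       72
5     67   truck    F      201
6     49   truck    F      147
7     55     suv    C      165
8     79   sedan    E      237
9     62    bike    C      186
10    27     suv    E       81
11    36   truck    F      108
12    34   truck    B      102
filter rows where mins_x3 <= 186:
    mins vehicle zone  mins_x3
0      3    bike    C        9
1     13     suv    D       39
2     38     van    D      114
4     24     van    C       72
6     49   truck    F      147
7     55     suv    C      165
9     62    bike    C      186
10    27     suv    E       81
11    36   truck    F      108
12    34   truck    B      102
Finally, max of column 'mins_x3' = 186.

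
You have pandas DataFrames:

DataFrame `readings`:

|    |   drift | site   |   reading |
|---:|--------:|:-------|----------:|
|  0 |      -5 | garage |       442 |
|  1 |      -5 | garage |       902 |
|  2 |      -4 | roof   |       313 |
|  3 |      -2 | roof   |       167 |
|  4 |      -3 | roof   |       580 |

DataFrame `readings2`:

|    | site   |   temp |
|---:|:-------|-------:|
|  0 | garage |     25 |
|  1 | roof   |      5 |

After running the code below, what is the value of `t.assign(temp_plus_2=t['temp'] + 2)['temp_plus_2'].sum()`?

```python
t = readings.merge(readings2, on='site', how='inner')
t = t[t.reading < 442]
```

merge on 'site' (how='inner') → 5 rows:
   drift    site  reading  temp
0     -5  garage      442    25
1     -5  garage      902    25
2     -4    roof      313     5
3     -2    roof      167     5
4     -3    roof      580     5
filter rows where reading < 442:
   drift  site  reading  temp
2     -4  roof      313     5
3     -2  roof      167     5
add column temp_plus_2 = t['temp'] + 2:
   drift  site  reading  temp  temp_plus_2
2     -4  roof      313     5            7
3     -2  roof      167     5            7
Hence 14.

14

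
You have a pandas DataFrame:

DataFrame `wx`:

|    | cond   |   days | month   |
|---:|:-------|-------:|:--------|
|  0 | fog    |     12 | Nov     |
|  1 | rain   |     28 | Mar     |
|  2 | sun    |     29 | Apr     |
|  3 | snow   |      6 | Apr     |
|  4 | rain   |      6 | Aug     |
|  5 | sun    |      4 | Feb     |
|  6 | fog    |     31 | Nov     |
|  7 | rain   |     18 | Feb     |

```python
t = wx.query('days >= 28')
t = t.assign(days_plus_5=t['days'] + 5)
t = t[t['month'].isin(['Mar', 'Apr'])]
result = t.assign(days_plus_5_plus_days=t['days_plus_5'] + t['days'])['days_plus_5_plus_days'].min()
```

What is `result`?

61

filter rows where days >= 28:
   cond  days month
1  rain    28   Mar
2   sun    29   Apr
6   fog    31   Nov
add column days_plus_5 = t['days'] + 5:
   cond  days month  days_plus_5
1  rain    28   Mar           33
2   sun    29   Apr           34
6   fog    31   Nov           36
filter rows where month in ['Mar', 'Apr']:
   cond  days month  days_plus_5
1  rain    28   Mar           33
2   sun    29   Apr           34
add column days_plus_5_plus_days = t['days_plus_5'] + t['days']:
   cond  days month  days_plus_5  days_plus_5_plus_days
1  rain    28   Mar           33                     61
2   sun    29   Apr           34                     63
Reading off the min of column 'days_plus_5_plus_days', we get 61.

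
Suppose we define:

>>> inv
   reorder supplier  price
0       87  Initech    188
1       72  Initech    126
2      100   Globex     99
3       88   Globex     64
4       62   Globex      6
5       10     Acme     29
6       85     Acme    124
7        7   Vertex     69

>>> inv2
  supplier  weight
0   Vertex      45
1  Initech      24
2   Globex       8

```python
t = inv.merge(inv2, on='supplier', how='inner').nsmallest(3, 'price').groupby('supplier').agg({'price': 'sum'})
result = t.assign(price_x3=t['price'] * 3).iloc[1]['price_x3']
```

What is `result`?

207

merge on 'supplier' (how='inner') → 6 rows:
   reorder supplier  price  weight
0       87  Initech    188      24
1       72  Initech    126      24
2      100   Globex     99       8
3       88   Globex     64       8
4       62   Globex      6       8
5        7   Vertex     69      45
take 3 rows with smallest price:
   reorder supplier  price  weight
4       62   Globex      6       8
3       88   Globex     64       8
5        7   Vertex     69      45
group by supplier, sum of price:
          price
supplier       
Globex       70
Vertex       69
add column price_x3 = t['price'] * 3:
          price  price_x3
supplier                 
Globex       70       210
Vertex       69       207
Then the value at position 1, column 'price_x3': 207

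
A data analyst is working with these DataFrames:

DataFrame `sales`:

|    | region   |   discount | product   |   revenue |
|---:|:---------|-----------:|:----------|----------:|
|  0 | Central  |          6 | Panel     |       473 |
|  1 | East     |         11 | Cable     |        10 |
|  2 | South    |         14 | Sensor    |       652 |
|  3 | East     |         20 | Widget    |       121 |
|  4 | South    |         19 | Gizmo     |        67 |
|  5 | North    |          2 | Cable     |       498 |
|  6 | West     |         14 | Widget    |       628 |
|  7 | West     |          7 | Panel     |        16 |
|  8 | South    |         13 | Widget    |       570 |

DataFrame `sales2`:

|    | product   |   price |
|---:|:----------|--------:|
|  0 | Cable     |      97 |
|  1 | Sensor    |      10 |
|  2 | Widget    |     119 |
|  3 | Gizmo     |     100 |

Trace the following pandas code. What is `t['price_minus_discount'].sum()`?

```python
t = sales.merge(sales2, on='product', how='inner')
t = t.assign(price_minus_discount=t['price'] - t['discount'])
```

568

merge on 'product' (how='inner') → 7 rows:
  region  discount product  revenue  price
0   East        11   Cable       10     97
1  South        14  Sensor      652     10
2   East        20  Widget      121    119
3  South        19   Gizmo       67    100
4  North         2   Cable      498     97
5   West        14  Widget      628    119
6  South        13  Widget      570    119
add column price_minus_discount = t['price'] - t['discount']:
  region  discount product  revenue  price  price_minus_discount
0   East        11   Cable       10     97                    86
1  South        14  Sensor      652     10                    -4
2   East        20  Widget      121    119                    99
3  South        19   Gizmo       67    100                    81
4  North         2   Cable      498     97                    95
5   West        14  Widget      628    119                   105
6  South        13  Widget      570    119                   106
Taking the sum of column 'price_minus_discount' gives 568.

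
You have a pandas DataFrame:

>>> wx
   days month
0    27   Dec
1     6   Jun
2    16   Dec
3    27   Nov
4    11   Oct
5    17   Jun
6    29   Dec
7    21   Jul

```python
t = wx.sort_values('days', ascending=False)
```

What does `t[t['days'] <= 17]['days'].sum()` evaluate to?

50

sort by days descending:
   days month
6    29   Dec
0    27   Dec
3    27   Nov
7    21   Jul
5    17   Jun
2    16   Dec
4    11   Oct
1     6   Jun
filter rows where days <= 17:
   days month
5    17   Jun
2    16   Dec
4    11   Oct
1     6   Jun
sum of column 'days' → 50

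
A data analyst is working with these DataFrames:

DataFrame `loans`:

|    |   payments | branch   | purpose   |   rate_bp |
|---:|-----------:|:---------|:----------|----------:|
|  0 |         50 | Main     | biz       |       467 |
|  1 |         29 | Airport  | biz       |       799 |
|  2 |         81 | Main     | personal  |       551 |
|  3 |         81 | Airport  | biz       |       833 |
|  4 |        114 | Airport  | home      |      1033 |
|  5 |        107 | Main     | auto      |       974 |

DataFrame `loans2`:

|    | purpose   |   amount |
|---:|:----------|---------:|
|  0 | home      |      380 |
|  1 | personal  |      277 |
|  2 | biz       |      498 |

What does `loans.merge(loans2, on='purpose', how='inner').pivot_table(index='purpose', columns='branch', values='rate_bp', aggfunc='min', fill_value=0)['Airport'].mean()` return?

merge on 'purpose' (how='inner') → 5 rows:
   payments   branch   purpose  rate_bp  amount
0        50     Main       biz      467     498
1        29  Airport       biz      799     498
2        81     Main  personal      551     277
3        81  Airport       biz      833     498
4       114  Airport      home     1033     380
pivot: rows=purpose, cols=branch, min(rate_bp):
branch    Airport  Main
purpose                
biz           799   467
home         1033     0
personal        0   551
Then the mean of column 'Airport': 610.666666667

610.666666667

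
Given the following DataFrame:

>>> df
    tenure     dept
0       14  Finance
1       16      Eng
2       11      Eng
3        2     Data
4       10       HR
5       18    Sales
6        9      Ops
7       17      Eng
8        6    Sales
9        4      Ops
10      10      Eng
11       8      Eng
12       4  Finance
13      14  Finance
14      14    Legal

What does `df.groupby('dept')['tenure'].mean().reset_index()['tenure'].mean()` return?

9.65238095238

group by dept, mean of tenure:
dept
Data        2.000000
Eng        12.400000
Finance    10.666667
HR         10.000000
Legal      14.000000
Ops         6.500000
Sales      12.000000
Name: tenure, dtype: float64
reset_index():
      dept     tenure
0     Data   2.000000
1      Eng  12.400000
2  Finance  10.666667
3       HR  10.000000
4    Legal  14.000000
5      Ops   6.500000
6    Sales  12.000000
So mean() = 9.65238095238.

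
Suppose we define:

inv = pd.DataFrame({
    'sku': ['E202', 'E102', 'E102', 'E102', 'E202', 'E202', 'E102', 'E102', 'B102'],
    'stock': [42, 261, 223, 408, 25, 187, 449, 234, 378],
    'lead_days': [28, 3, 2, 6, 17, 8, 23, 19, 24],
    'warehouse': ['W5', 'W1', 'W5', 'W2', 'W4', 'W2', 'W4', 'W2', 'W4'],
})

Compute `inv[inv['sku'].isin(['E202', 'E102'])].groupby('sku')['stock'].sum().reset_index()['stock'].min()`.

filter rows where sku in ['E202', 'E102']:
    sku  stock  lead_days warehouse
0  E202     42         28        W5
1  E102    261          3        W1
2  E102    223          2        W5
3  E102    408          6        W2
4  E202     25         17        W4
5  E202    187          8        W2
6  E102    449         23        W4
7  E102    234         19        W2
group by sku, sum of stock:
sku
E102    1575
E202     254
Name: stock, dtype: int64
reset_index():
    sku  stock
0  E102   1575
1  E202    254

254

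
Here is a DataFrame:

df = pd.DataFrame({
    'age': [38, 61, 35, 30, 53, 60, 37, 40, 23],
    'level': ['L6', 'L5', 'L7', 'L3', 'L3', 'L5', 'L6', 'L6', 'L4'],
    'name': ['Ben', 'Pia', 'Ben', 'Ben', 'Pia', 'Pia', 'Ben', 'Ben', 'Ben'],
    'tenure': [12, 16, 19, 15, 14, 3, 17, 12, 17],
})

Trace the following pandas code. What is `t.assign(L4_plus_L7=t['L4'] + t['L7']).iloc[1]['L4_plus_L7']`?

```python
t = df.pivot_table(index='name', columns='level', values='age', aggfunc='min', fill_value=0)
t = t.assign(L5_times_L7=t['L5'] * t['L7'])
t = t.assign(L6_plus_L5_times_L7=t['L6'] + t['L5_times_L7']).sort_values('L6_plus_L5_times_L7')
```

pivot: rows=name, cols=level, min(age):
level  L3  L4  L5  L6  L7
name                     
Ben    30  23   0  37  35
Pia    53   0  60   0   0
add column L5_times_L7 = t['L5'] * t['L7']:
level  L3  L4  L5  L6  L7  L5_times_L7
name                                  
Ben    30  23   0  37  35            0
Pia    53   0  60   0   0            0
add column L6_plus_L5_times_L7 = t['L6'] + t['L5_times_L7']:
level  L3  L4  L5  L6  L7  L5_times_L7  L6_plus_L5_times_L7
name                                                       
Ben    30  23   0  37  35            0                   37
Pia    53   0  60   0   0            0                    0
sort by L6_plus_L5_times_L7:
level  L3  L4  L5  L6  L7  L5_times_L7  L6_plus_L5_times_L7
name                                                       
Pia    53   0  60   0   0            0                    0
Ben    30  23   0  37  35            0                   37
add column L4_plus_L7 = t['L4'] + t['L7']:
level  L3  L4  L5  L6  L7  L5_times_L7  L6_plus_L5_times_L7  L4_plus_L7
name                                                                   
Pia    53   0  60   0   0            0                    0           0
Ben    30  23   0  37  35            0                   37          58

58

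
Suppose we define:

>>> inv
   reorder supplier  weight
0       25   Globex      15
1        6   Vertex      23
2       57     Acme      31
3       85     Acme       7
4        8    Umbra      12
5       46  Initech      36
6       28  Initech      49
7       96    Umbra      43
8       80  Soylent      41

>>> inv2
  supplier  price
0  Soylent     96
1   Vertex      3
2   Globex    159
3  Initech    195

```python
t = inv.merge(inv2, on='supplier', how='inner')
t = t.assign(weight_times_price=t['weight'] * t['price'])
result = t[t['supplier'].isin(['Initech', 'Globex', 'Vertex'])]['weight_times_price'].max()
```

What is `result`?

merge on 'supplier' (how='inner') → 5 rows:
   reorder supplier  weight  price
0       25   Globex      15    159
1        6   Vertex      23      3
2       46  Initech      36    195
3       28  Initech      49    195
4       80  Soylent      41     96
add column weight_times_price = t['weight'] * t['price']:
   reorder supplier  weight  price  weight_times_price
0       25   Globex      15    159                2385
1        6   Vertex      23      3                  69
2       46  Initech      36    195                7020
3       28  Initech      49    195                9555
4       80  Soylent      41     96                3936
filter rows where supplier in ['Initech', 'Globex', 'Vertex']:
   reorder supplier  weight  price  weight_times_price
0       25   Globex      15    159                2385
1        6   Vertex      23      3                  69
2       46  Initech      36    195                7020
3       28  Initech      49    195                9555

9555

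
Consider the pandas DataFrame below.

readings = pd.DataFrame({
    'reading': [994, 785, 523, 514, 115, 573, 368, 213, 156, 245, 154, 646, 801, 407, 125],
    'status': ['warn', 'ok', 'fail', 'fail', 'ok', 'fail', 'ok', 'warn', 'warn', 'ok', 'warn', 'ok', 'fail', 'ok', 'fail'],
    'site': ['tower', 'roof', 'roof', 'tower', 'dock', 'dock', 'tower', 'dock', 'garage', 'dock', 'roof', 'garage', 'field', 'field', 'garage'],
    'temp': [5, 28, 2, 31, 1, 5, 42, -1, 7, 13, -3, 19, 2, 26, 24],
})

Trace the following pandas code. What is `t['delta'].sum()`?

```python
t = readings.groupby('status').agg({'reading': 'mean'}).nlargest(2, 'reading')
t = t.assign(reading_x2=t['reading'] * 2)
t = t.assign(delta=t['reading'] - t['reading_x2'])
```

group by status, mean of reading:
           reading
status            
fail    507.200000
ok      427.666667
warn    379.250000
take 2 rows with largest reading:
           reading
status            
fail    507.200000
ok      427.666667
add column reading_x2 = t['reading'] * 2:
           reading   reading_x2
status                         
fail    507.200000  1014.400000
ok      427.666667   855.333333
add column delta = t['reading'] - t['reading_x2']:
           reading   reading_x2       delta
status                                     
fail    507.200000  1014.400000 -507.200000
ok      427.666667   855.333333 -427.666667

-934.866666667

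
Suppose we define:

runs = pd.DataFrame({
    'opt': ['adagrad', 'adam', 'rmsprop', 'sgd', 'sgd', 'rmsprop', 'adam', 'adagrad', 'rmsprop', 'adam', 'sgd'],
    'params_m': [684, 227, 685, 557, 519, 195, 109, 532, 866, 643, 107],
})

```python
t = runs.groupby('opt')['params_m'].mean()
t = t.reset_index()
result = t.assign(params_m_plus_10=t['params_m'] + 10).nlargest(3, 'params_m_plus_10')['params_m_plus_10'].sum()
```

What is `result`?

1614.33333333

group by opt, mean of params_m:
opt
adagrad    608.000000
adam       326.333333
rmsprop    582.000000
sgd        394.333333
Name: params_m, dtype: float64
reset_index():
       opt    params_m
0  adagrad  608.000000
1     adam  326.333333
2  rmsprop  582.000000
3      sgd  394.333333
add column params_m_plus_10 = t['params_m'] + 10:
       opt    params_m  params_m_plus_10
0  adagrad  608.000000        618.000000
1     adam  326.333333        336.333333
2  rmsprop  582.000000        592.000000
3      sgd  394.333333        404.333333
take 3 rows with largest params_m_plus_10:
       opt    params_m  params_m_plus_10
0  adagrad  608.000000        618.000000
2  rmsprop  582.000000        592.000000
3      sgd  394.333333        404.333333
Hence 1614.33333333.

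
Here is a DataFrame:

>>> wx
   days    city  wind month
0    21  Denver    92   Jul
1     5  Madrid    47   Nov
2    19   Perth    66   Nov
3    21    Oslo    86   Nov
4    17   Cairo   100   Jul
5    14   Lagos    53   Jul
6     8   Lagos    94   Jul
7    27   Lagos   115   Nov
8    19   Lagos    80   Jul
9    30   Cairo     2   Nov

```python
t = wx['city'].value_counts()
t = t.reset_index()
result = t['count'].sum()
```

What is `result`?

value_counts of city:
city
Lagos     4
Cairo     2
Denver    1
Madrid    1
Perth     1
Oslo      1
Name: count, dtype: int64
reset_index():
     city  count
0   Lagos      4
1   Cairo      2
2  Denver      1
3  Madrid      1
4   Perth      1
5    Oslo      1
Hence 10.

10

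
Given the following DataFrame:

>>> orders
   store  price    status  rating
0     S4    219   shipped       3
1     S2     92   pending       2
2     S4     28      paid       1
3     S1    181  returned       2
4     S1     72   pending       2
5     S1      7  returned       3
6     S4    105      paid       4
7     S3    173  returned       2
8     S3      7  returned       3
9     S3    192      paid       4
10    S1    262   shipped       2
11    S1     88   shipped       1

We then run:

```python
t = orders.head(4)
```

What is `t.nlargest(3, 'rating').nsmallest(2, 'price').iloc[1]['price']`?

take first 4 rows:
  store  price    status  rating
0    S4    219   shipped       3
1    S2     92   pending       2
2    S4     28      paid       1
3    S1    181  returned       2
take 3 rows with largest rating:
  store  price    status  rating
0    S4    219   shipped       3
1    S2     92   pending       2
3    S1    181  returned       2
take 2 rows with smallest price:
  store  price    status  rating
1    S2     92   pending       2
3    S1    181  returned       2
Then the value at position 1, column 'price': 181

181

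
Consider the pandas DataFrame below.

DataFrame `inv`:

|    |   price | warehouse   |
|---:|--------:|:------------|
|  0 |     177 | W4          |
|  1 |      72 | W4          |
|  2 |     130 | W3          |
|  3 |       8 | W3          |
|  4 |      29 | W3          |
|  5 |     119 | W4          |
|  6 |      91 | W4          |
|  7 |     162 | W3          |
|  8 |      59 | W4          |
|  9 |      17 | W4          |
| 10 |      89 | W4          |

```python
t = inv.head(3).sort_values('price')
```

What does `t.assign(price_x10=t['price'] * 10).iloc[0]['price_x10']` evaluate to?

720

take first 3 rows:
   price warehouse
0    177        W4
1     72        W4
2    130        W3
sort by price:
   price warehouse
1     72        W4
2    130        W3
0    177        W4
add column price_x10 = t['price'] * 10:
   price warehouse  price_x10
1     72        W4        720
2    130        W3       1300
0    177        W4       1770
Reading off the value at position 0, column 'price_x10', we get 720.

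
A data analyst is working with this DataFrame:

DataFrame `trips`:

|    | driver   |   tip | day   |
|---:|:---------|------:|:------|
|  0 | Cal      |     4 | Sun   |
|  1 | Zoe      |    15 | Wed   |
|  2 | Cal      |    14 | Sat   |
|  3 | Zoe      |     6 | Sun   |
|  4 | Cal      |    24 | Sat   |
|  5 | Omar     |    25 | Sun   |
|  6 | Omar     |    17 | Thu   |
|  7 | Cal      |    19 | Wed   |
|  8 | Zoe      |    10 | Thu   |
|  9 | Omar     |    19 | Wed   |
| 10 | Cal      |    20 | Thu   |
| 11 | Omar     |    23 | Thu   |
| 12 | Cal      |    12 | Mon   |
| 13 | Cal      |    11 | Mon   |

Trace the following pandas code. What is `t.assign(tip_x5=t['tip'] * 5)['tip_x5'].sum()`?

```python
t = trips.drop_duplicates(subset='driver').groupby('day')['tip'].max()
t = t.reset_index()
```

200

drop duplicate driver (keep=first):
  driver  tip  day
0    Cal    4  Sun
1    Zoe   15  Wed
5   Omar   25  Sun
group by day, max of tip:
day
Sun    25
Wed    15
Name: tip, dtype: int64
reset_index():
   day  tip
0  Sun   25
1  Wed   15
add column tip_x5 = t['tip'] * 5:
   day  tip  tip_x5
0  Sun   25     125
1  Wed   15      75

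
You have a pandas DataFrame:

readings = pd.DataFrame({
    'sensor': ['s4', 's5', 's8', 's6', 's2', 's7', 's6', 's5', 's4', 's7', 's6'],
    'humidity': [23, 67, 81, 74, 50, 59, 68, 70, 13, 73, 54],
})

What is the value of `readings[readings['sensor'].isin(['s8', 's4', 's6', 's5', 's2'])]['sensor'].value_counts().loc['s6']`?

3

filter rows where sensor in ['s8', 's4', 's6', 's5', 's2']:
   sensor  humidity
0      s4        23
1      s5        67
2      s8        81
3      s6        74
4      s2        50
6      s6        68
7      s5        70
8      s4        13
10     s6        54
value_counts of sensor:
sensor
s6    3
s4    2
s5    2
s8    1
s2    1
Name: count, dtype: int64
Reading off the value at index 's6', we get 3.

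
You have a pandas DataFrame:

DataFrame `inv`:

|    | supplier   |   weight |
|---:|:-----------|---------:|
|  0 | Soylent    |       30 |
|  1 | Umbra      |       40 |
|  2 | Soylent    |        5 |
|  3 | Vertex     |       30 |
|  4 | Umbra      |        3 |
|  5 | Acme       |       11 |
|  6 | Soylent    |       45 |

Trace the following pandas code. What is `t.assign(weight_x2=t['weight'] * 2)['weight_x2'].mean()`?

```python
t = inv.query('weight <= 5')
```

8.0

filter rows where weight <= 5:
  supplier  weight
2  Soylent       5
4    Umbra       3
add column weight_x2 = t['weight'] * 2:
  supplier  weight  weight_x2
2  Soylent       5         10
4    Umbra       3          6
The mean of column 'weight_x2' is 8.0.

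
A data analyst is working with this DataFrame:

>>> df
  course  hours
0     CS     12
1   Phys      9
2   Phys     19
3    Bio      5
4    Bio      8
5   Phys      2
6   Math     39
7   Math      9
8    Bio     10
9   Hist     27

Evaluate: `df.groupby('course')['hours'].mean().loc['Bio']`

7.66666666667

group by course, mean of hours:
course
Bio      7.666667
CS      12.000000
Hist    27.000000
Math    24.000000
Phys    10.000000
Name: hours, dtype: float64
Finally, value at index 'Bio' = 7.66666666667.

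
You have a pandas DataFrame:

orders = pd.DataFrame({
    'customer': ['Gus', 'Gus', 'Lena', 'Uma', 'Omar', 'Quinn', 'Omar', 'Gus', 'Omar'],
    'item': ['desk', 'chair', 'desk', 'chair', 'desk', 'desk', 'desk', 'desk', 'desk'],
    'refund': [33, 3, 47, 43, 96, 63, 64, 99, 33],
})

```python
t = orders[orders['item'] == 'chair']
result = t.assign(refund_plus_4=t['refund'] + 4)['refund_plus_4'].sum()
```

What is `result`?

54

filter rows where item == 'chair':
  customer   item  refund
1      Gus  chair       3
3      Uma  chair      43
add column refund_plus_4 = t['refund'] + 4:
  customer   item  refund  refund_plus_4
1      Gus  chair       3              7
3      Uma  chair      43             47
Finally, sum of column 'refund_plus_4' = 54.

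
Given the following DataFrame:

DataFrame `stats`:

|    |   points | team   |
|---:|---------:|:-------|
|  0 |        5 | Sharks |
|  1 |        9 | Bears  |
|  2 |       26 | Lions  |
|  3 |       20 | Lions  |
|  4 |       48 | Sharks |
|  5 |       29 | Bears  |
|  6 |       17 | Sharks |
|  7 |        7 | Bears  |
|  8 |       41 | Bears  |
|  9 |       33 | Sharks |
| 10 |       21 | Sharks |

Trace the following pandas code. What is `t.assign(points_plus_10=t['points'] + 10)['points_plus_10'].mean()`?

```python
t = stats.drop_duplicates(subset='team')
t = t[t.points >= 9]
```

27.5

drop duplicate team (keep=first):
   points    team
0       5  Sharks
1       9   Bears
2      26   Lions
filter rows where points >= 9:
   points   team
1       9  Bears
2      26  Lions
add column points_plus_10 = t['points'] + 10:
   points   team  points_plus_10
1       9  Bears              19
2      26  Lions              36
Finally, mean of column 'points_plus_10' = 27.5.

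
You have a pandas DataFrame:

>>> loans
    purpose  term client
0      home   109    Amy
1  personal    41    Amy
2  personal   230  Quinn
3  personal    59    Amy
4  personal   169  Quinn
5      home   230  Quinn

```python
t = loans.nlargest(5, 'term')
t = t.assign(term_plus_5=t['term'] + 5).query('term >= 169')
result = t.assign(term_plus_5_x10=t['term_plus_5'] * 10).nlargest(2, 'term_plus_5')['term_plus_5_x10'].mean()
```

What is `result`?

2350.0

take 5 rows with largest term:
    purpose  term client
2  personal   230  Quinn
5      home   230  Quinn
4  personal   169  Quinn
0      home   109    Amy
3  personal    59    Amy
add column term_plus_5 = t['term'] + 5:
    purpose  term client  term_plus_5
2  personal   230  Quinn          235
5      home   230  Quinn          235
4  personal   169  Quinn          174
0      home   109    Amy          114
3  personal    59    Amy           64
filter rows where term >= 169:
    purpose  term client  term_plus_5
2  personal   230  Quinn          235
5      home   230  Quinn          235
4  personal   169  Quinn          174
add column term_plus_5_x10 = t['term_plus_5'] * 10:
    purpose  term client  term_plus_5  term_plus_5_x10
2  personal   230  Quinn          235             2350
5      home   230  Quinn          235             2350
4  personal   169  Quinn          174             1740
take 2 rows with largest term_plus_5:
    purpose  term client  term_plus_5  term_plus_5_x10
2  personal   230  Quinn          235             2350
5      home   230  Quinn          235             2350
So mean() = 2350.0.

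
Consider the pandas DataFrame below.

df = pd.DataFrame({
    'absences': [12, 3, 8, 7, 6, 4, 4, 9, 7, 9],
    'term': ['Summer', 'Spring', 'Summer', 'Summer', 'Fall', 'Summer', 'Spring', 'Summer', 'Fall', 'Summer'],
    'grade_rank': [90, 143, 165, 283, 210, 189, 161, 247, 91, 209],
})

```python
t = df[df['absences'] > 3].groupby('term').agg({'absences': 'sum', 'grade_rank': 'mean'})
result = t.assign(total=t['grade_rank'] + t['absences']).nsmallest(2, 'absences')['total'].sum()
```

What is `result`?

328.5

filter rows where absences > 3:
   absences    term  grade_rank
0        12  Summer          90
2         8  Summer         165
3         7  Summer         283
4         6    Fall         210
5         4  Summer         189
6         4  Spring         161
7         9  Summer         247
8         7    Fall          91
9         9  Summer         209
group by term: sum(absences), mean(grade_rank):
        absences  grade_rank
term                        
Fall          13  150.500000
Spring         4  161.000000
Summer        49  197.166667
add column total = t['grade_rank'] + t['absences']:
        absences  grade_rank       total
term                                    
Fall          13  150.500000  163.500000
Spring         4  161.000000  165.000000
Summer        49  197.166667  246.166667
take 2 rows with smallest absences:
        absences  grade_rank  total
term                               
Spring         4       161.0  165.0
Fall          13       150.5  163.5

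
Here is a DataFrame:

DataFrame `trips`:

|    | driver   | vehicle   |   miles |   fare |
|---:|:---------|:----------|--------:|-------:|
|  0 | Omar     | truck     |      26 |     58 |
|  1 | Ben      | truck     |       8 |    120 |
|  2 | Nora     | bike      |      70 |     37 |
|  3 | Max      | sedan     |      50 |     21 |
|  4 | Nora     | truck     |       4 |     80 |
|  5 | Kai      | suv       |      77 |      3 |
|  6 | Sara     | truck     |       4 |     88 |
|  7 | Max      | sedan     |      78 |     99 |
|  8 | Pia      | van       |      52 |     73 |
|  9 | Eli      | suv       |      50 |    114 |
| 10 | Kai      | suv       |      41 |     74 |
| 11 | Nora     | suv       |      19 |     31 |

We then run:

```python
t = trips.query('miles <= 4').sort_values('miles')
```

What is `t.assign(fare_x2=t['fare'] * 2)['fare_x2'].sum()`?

336

filter rows where miles <= 4:
  driver vehicle  miles  fare
4   Nora   truck      4    80
6   Sara   truck      4    88
sort by miles:
  driver vehicle  miles  fare
4   Nora   truck      4    80
6   Sara   truck      4    88
add column fare_x2 = t['fare'] * 2:
  driver vehicle  miles  fare  fare_x2
4   Nora   truck      4    80      160
6   Sara   truck      4    88      176
Reading off the sum of column 'fare_x2', we get 336.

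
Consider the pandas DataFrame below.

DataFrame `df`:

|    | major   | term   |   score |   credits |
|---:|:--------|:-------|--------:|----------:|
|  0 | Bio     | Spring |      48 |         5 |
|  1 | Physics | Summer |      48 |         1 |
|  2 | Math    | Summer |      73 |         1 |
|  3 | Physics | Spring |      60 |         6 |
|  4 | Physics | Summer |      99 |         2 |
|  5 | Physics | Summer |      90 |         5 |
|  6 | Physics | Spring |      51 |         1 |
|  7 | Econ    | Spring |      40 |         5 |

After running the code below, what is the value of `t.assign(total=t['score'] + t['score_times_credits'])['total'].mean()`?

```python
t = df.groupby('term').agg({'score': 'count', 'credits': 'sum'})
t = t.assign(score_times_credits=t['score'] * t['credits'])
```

group by term: count(score), sum(credits):
        score  credits
term                  
Spring      4       17
Summer      4        9
add column score_times_credits = t['score'] * t['credits']:
        score  credits  score_times_credits
term                                       
Spring      4       17                   68
Summer      4        9                   36
add column total = t['score'] + t['score_times_credits']:
        score  credits  score_times_credits  total
term                                              
Spring      4       17                   68     72
Summer      4        9                   36     40
Finally, mean of column 'total' = 56.0.

56.0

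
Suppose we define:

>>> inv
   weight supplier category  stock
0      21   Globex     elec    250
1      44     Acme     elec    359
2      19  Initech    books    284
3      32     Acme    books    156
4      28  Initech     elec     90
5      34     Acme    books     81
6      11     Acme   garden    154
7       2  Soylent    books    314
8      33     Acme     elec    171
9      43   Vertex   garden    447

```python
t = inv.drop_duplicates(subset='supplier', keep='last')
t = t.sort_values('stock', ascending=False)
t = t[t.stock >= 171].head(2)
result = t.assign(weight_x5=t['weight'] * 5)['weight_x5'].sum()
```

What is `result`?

225

drop duplicate supplier (keep=last):
   weight supplier category  stock
0      21   Globex     elec    250
4      28  Initech     elec     90
7       2  Soylent    books    314
8      33     Acme     elec    171
9      43   Vertex   garden    447
sort by stock descending:
   weight supplier category  stock
9      43   Vertex   garden    447
7       2  Soylent    books    314
0      21   Globex     elec    250
8      33     Acme     elec    171
4      28  Initech     elec     90
filter rows where stock >= 171:
   weight supplier category  stock
9      43   Vertex   garden    447
7       2  Soylent    books    314
0      21   Globex     elec    250
8      33     Acme     elec    171
take first 2 rows:
   weight supplier category  stock
9      43   Vertex   garden    447
7       2  Soylent    books    314
add column weight_x5 = t['weight'] * 5:
   weight supplier category  stock  weight_x5
9      43   Vertex   garden    447        215
7       2  Soylent    books    314         10
sum of column 'weight_x5' → 225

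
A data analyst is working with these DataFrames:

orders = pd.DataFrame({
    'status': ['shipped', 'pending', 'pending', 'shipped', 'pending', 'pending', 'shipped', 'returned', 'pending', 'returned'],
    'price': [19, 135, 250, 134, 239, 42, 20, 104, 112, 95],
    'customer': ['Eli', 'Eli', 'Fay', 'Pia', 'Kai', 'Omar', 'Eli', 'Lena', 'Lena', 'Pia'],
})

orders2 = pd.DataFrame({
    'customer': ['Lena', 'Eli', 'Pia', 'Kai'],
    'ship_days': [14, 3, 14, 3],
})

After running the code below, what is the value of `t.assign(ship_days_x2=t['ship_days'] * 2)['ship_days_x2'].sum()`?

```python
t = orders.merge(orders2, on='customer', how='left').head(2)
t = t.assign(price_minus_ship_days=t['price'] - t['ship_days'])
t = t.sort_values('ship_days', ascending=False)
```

merge on 'customer' (how='left') → 10 rows:
     status  price customer  ship_days
0   shipped     19      Eli        3.0
1   pending    135      Eli        3.0
2   pending    250      Fay        NaN
3   shipped    134      Pia       14.0
4   pending    239      Kai        3.0
5   pending     42     Omar        NaN
6   shipped     20      Eli        3.0
7  returned    104     Lena       14.0
8   pending    112     Lena       14.0
9  returned     95      Pia       14.0
take first 2 rows:
    status  price customer  ship_days
0  shipped     19      Eli        3.0
1  pending    135      Eli        3.0
add column price_minus_ship_days = t['price'] - t['ship_days']:
    status  price customer  ship_days  price_minus_ship_days
0  shipped     19      Eli        3.0                   16.0
1  pending    135      Eli        3.0                  132.0
sort by ship_days descending:
    status  price customer  ship_days  price_minus_ship_days
0  shipped     19      Eli        3.0                   16.0
1  pending    135      Eli        3.0                  132.0
add column ship_days_x2 = t['ship_days'] * 2:
    status  price customer  ship_days  price_minus_ship_days  ship_days_x2
0  shipped     19      Eli        3.0                   16.0           6.0
1  pending    135      Eli        3.0                  132.0           6.0
So sum() = 12.0.

12.0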